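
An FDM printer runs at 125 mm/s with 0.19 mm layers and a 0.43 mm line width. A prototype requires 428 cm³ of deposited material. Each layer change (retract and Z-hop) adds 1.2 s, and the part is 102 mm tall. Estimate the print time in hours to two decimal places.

Extrusion cross-section: 0.19 × 0.43 → 0.0817 mm².
Toolpath length = 428 cm³ / 0.0817 mm² = 428000 / 0.0817 = 5238678.1 mm.
Extrusion time = 5238678.1 / 125, so 41909.4 s.
Layers = ⌈102/0.19⌉ = 537.
Non-print overhead = 537 × 1.2, so 644.4 s.
Total = 41909.4 + 644.4 = 42553.8 s = 11.82 hours.

11.82 hours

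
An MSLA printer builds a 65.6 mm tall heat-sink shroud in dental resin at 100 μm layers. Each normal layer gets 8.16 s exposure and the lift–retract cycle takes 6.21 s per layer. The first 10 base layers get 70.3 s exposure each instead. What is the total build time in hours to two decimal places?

Layer count = ceil(65.6 / 0.1) = 656.
Base layers = 10 × (70.3 + 6.21), so 765.1 s.
Regular layers = 646 × (8.16 + 6.21) = 9283.02 s.
Total = 765.1 + 9283.02 = 10048.12 s = 2.79 hours.

2.79 hours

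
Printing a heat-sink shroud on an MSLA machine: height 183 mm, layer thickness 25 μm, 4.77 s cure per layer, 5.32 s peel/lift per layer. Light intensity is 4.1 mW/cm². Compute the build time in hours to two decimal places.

Layer count = ceil(183 / 0.025) = 7320.
Each layer takes = 4.77 + 5.32 = 10.09 s.
Build time: 7320 × 10.09 s = 73858.8 s, i.e. 20.52 hours.

20.52 hours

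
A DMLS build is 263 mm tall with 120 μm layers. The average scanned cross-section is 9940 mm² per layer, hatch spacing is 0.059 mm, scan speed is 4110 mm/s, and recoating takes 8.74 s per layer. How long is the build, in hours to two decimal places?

30.28 hours

Number of layers: 263 / 0.12 → 2192 (rounded up).
Scan path per layer = 9940 / 0.059 = 168474.6 mm.
Scan time per layer = 168474.6 / 4110 = 40.9914 s.
Per-layer time = 40.9914 + 8.74, so 49.7314 s.
Total: 2192 × 49.7314 s = 109011.2288 s → 30.28 hours.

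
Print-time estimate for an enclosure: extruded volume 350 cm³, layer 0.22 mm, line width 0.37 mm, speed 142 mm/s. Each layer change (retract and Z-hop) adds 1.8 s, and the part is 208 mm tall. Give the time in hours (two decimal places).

8.88 hours

Bead cross-section = 0.22 × 0.37 = 0.0814 mm².
Path length: 350000 mm³ / 0.0814 mm² → 4299754.3 mm.
Time extruding = 4299754.3 / 142 = 30280 s.
Layer count = ceil(208 / 0.22) = 946.
Non-print overhead = 946 × 1.8 = 1702.8 s.
Total = 30280 + 1702.8 = 31982.8 s = 8.88 hours.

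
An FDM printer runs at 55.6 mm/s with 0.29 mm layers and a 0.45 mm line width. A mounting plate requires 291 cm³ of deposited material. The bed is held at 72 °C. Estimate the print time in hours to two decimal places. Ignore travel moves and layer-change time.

Line area: 0.29 × 0.45 → 0.1305 mm².
Path length: 291000 mm³ / 0.1305 mm² → 2229885.1 mm.
Time extruding: 2229885.1 / 55.6 → 40105.8 s.
That's 40105.8 s → 11.14 hours.

11.14 hours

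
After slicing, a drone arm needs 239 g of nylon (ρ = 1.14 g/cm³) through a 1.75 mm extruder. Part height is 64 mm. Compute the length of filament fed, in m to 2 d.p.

Extruded volume: 239/1.14 = 209.6491 cm³ (209649.1 mm³).
Cross-section of 1.75 mm filament: π·(1.75/2)² = 2.4053 mm².
L = V/A = 209649.1/2.4053 = 87161.31 mm → 87.16 m.

87.16 m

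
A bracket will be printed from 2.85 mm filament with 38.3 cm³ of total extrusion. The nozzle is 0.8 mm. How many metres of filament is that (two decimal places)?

6.00 m

Cross-section of 2.85 mm filament: π·(2.85/2)² = 6.3794 mm².
Length = 38.3 cm³ / 6.3794 mm² = 38300 / 6.3794 = 6003.7 mm = 6.00 m.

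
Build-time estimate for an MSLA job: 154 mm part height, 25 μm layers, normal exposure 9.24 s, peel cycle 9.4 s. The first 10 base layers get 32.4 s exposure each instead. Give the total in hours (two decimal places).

31.96 hours

Layers = ⌈154/0.025⌉ = 6160.
Burn-in layers: 10 × (32.4 + 9.4) → 418 s.
Remaining layers = 6150 × (9.24 + 9.4) = 114636 s.
Total = 418 + 114636 = 115054 s = 31.96 hours.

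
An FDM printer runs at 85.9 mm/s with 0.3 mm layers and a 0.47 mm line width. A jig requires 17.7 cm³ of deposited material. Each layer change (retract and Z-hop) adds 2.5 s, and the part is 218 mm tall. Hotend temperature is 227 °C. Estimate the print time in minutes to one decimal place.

54.6 minutes

Bead cross-section = 0.3 × 0.47, so 0.141 mm².
Path length: 17700 mm³ / 0.141 mm² → 125531.9 mm.
Time extruding = 125531.9 / 85.9 = 1461.4 s.
Layers = ⌈218/0.3⌉ = 727.
Z-hop total = 727 × 2.5, so 1817.5 s.
Altogether 1461.4 + 1817.5 = 3278.9 s, i.e. 54.6 minutes.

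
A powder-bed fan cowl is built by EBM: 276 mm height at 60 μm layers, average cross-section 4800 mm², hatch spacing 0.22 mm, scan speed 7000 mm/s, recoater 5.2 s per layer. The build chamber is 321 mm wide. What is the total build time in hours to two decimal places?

10.63 hours

Layer count = ceil(276 / 0.06) = 4600.
Hatch length per layer: 4800 / 0.22 → 21818.2 mm.
Beam time per layer = 21818.2 / 7000, so 3.1169 s.
Time per layer: 3.1169 + 5.2 → 8.3169 s.
Build time = 4600 × 8.3169 = 38257.74 s = 10.63 hours.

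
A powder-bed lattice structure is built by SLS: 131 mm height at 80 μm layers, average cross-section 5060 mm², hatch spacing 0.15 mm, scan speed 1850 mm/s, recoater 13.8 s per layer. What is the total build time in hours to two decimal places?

Layer count = ceil(131 / 0.08) = 1638.
Hatch length per layer: 5060 / 0.15 → 33733.3 mm.
Per-layer scan time = 33733.3 / 1850 = 18.2342 s.
Per-layer time: 18.2342 + 13.8 → 32.0342 s.
1638 layers × 32.0342 s/layer = 52472.0196 s, i.e. 14.58 hours.

14.58 hours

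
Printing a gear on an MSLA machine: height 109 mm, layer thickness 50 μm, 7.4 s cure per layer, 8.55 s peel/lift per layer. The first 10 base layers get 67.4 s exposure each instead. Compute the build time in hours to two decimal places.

9.83 hours

Layer count = ceil(109 / 0.05) = 2180.
Bottom layers = 10 × (67.4 + 8.55), so 759.5 s.
Normal layers = 2170 × (7.4 + 8.55) = 34611.5 s.
Sum: 759.5 + 34611.5 = 35371 s → 9.83 hours.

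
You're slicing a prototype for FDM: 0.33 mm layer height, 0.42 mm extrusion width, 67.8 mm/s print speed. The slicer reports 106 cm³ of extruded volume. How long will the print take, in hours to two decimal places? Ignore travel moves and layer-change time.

Bead cross-section = 0.33 × 0.42, so 0.1386 mm².
Total extruded path = 106000/0.1386 = 764790.8 mm.
Time extruding: 764790.8 / 67.8 → 11280.1 s.
11280.1 s = 3.13 hours.

3.13 hours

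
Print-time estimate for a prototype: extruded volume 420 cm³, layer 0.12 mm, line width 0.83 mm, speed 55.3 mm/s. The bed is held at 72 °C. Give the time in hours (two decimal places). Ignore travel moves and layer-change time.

21.18 hours

Extrusion cross-section = 0.12 × 0.83 = 0.0996 mm².
Path length: 420000 mm³ / 0.0996 mm² → 4216867.5 mm.
Extrusion time = 4216867.5 / 55.3 = 76254.4 s.
76254.4 s = 21.18 hours.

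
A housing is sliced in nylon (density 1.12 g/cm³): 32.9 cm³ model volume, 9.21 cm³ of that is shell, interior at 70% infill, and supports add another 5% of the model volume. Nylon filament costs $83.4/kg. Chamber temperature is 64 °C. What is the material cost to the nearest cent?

Volume inside the shell = 32.9 − 9.21 = 23.69 cm³.
Infill deposited = 0.70 × 23.69 = 16.583 cm³.
Support: 0.05 × 32.9 → 1.645 cm³.
Deposited volume = 9.21 + 16.583 + 1.645 = 27.438 cm³.
Mass: 27.438 × 1.12 → 30.73056 g.
Cost = 30.73056 g / 1000 × $83.4/kg = $2.56.

$2.56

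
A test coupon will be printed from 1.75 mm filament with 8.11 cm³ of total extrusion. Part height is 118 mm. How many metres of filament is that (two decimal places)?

3.37 m

A = π r² = π × 0.875² = 2.4053 mm².
Length = 8.11 cm³ / 2.4053 mm² = 8110 / 2.4053 = 3371.72 mm = 3.37 m.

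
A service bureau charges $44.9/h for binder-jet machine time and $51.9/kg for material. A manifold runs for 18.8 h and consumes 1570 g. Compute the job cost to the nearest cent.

Machine-time cost = 44.9 × 18.8, so $844.12.
Feedstock cost = 51.9 × 1570/1000 = $81.483.
Job cost: 844.12 + 81.483 = 925.603 ≈ $925.60.

$925.60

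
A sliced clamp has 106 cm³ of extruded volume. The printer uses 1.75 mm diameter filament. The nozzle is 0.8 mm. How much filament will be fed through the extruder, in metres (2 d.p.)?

44.07 m

Filament cross-section = π × (1.75/2)² = 2.4053 mm².
Length = 106 cm³ / 2.4053 mm² = 106000 / 2.4053 = 44069.35 mm = 44.07 m.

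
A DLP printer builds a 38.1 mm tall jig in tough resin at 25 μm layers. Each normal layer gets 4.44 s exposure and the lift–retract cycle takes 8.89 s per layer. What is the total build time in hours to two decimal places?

5.64 hours

Number of layers: 38.1 / 0.025 → 1524 (rounded up).
Per-layer time: 4.44 + 8.89 → 13.33 s.
Build time: 1524 × 13.33 s = 20314.92 s, i.e. 5.64 hours.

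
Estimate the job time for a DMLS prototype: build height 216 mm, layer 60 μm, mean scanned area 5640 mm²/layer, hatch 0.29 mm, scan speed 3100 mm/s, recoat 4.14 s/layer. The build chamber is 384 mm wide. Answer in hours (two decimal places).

Layers = ⌈216/0.06⌉ = 3600.
Hatch length per layer = 5640 / 0.29 = 19448.3 mm.
Per-layer scan time: 19448.3 / 3100 → 6.2736 s.
Time per layer = 6.2736 + 4.14, so 10.4136 s.
Total: 3600 × 10.4136 s = 37488.96 s → 10.41 hours.

10.41 hours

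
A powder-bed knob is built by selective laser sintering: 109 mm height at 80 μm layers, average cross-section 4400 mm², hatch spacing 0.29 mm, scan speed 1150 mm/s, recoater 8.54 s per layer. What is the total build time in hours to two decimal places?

8.23 hours

Number of layers: 109 / 0.08 → 1363 (rounded up).
Hatch length per layer: 4400 / 0.29 → 15172.4 mm.
Per-layer scan time: 15172.4 / 1150 → 13.1934 s.
Per-layer time = 13.1934 + 8.54, so 21.7334 s.
1363 layers × 21.7334 s/layer = 29622.6242 s, i.e. 8.23 hours.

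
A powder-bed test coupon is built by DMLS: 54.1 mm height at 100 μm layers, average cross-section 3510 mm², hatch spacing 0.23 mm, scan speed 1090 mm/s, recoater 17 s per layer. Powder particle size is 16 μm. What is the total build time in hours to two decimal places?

Layer count = ceil(54.1 / 0.1) = 541.
Hatch length per layer: 3510 / 0.23 → 15260.9 mm.
Laser time per layer = 15260.9 / 1090 = 14.0008 s.
Layer cycle: 14.0008 + 17 → 31.0008 s.
541 layers × 31.0008 s/layer = 16771.4328 s, i.e. 4.66 hours.

4.66 hours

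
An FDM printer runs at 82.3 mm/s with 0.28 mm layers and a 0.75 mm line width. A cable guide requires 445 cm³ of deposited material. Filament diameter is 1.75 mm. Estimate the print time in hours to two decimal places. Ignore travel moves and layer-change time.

7.15 hours

Bead cross-section: 0.28 × 0.75 → 0.21 mm².
Toolpath length = 445 cm³ / 0.21 mm² = 445000 / 0.21 = 2119047.6 mm.
Time extruding: 2119047.6 / 82.3 → 25747.8 s.
Converting: 25747.8 s = 7.15 hours.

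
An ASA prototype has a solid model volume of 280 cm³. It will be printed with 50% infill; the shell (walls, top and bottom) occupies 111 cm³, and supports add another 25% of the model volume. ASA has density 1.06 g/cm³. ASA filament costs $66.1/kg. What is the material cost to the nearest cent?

$18.60

Volume inside the shell: 280 − 111 → 169 cm³.
Infill volume: 0.50 × 169 → 84.5 cm³.
Support = 0.25 × 280 = 70 cm³.
Total printed volume = 111 + 84.5 + 70 = 265.5 cm³.
Mass: 265.5 × 1.06 → 281.43 g.
Cost = 281.43 g / 1000 × $66.1/kg = $18.60.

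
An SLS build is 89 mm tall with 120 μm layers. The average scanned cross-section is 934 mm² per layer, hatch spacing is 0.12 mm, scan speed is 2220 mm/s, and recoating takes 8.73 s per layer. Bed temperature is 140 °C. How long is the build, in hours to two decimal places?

Layers = ⌈89/0.12⌉ = 742.
Per-layer scan distance = 934 / 0.12, so 7783.3 mm.
Per-layer scan time = 7783.3 / 2220, so 3.506 s.
Layer cycle = 3.506 + 8.73, so 12.236 s.
Total: 742 × 12.236 s = 9079.112 s → 2.52 hours.

2.52 hours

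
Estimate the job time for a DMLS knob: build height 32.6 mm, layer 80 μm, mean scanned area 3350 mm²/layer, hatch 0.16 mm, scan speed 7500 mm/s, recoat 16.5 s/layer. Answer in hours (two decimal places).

Layers = ⌈32.6/0.08⌉ = 408.
Scan path per layer = 3350 / 0.16 = 20937.5 mm.
Per-layer scan time = 20937.5 / 7500, so 2.7917 s.
Layer cycle = 2.7917 + 16.5, so 19.2917 s.
408 layers × 19.2917 s/layer = 7871.0136 s, i.e. 2.19 hours.

2.19 hours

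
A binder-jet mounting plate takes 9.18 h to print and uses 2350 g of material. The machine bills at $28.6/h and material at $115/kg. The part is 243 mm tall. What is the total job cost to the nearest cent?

$532.80

Machine cost: 28.6 × 9.18 → $262.548.
Material cost = 115 × 2350/1000, so $270.25.
Total = 262.548 + 270.25 = 532.798 ≈ $532.80.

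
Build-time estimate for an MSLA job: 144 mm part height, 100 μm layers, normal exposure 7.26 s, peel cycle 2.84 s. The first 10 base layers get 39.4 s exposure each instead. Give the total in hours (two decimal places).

4.13 hours

Layers = ⌈144/0.1⌉ = 1440.
Base layers = 10 × (39.4 + 2.84) = 422.4 s.
Remaining layers = 1430 × (7.26 + 2.84), so 14443 s.
Total = 422.4 + 14443 = 14865.4 s = 4.13 hours.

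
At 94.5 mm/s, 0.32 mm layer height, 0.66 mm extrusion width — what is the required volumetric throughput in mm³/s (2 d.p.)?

Bead cross-section = 0.32 × 0.66 = 0.2112 mm².
Q = v·A = 94.5 × 0.2112 = 19.96 mm³/s.

19.96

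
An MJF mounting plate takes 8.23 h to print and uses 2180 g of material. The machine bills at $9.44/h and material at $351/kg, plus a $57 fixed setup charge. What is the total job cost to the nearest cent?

$899.87

Machine cost = 9.44 × 8.23 = $77.6912.
Material charge = 351 × 2180/1000, so $765.18.
Total = 77.6912 + 765.18 + 57 = 899.8712 ≈ $899.87.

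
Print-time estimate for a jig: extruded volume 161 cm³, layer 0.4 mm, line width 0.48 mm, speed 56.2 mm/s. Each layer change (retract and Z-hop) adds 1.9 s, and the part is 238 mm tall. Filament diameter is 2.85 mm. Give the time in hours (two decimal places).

Bead cross-section = 0.4 × 0.48 = 0.192 mm².
Toolpath length = 161 cm³ / 0.192 mm² = 161000 / 0.192 = 838541.7 mm.
Print-move time = 838541.7 / 56.2, so 14920.7 s.
Layers = ⌈238/0.4⌉ = 595.
Non-print overhead = 595 × 1.9, so 1130.5 s.
Total = 14920.7 + 1130.5 = 16051.2 s = 4.46 hours.

4.46 hours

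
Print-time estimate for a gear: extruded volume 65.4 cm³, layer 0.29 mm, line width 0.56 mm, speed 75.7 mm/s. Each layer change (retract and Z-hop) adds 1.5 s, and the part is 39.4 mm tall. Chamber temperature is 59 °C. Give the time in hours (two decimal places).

Bead cross-section = 0.29 × 0.56 = 0.1624 mm².
Total extruded path = 65400/0.1624 = 402709.4 mm.
Print-move time = 402709.4 / 75.7, so 5319.8 s.
Layers = ⌈39.4/0.29⌉ = 136.
Non-print overhead = 136 × 1.5, so 204 s.
Total = 5319.8 + 204 = 5523.8 s = 1.53 hours.

1.53 hours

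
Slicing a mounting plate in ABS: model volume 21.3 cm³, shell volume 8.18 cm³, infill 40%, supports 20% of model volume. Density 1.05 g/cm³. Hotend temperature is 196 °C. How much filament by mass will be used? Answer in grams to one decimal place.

Interior volume = 21.3 − 8.18, so 13.12 cm³.
Deposited infill = 0.40 × 13.12 = 5.248 cm³.
Support: 0.20 × 21.3 → 4.26 cm³.
Total printed volume = 8.18 + 5.248 + 4.26 = 17.688 cm³.
Mass: 17.688 × 1.05 → 18.5724 g.

18.6 g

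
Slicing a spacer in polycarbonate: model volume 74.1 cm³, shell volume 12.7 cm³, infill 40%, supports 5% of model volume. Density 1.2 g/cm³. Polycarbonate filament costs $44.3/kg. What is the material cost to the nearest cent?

Interior volume: 74.1 − 12.7 → 61.4 cm³.
Infill deposited = 0.40 × 61.4, so 24.56 cm³.
Support = 0.05 × 74.1, so 3.705 cm³.
Deposited volume = 12.7 + 24.56 + 3.705 = 40.965 cm³.
Mass = 40.965 × 1.2, so 49.158 g.
At $44.3/kg: 49.158/1000 × 44.3 = $2.18.

$2.18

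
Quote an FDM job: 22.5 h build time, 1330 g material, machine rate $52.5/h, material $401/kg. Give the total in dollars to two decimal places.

$1714.58

Time charge = 52.5 × 22.5, so $1181.25.
Feedstock cost = 401 × 1330/1000 = $533.33.
Job cost: 1181.25 + 533.33 = $1714.58.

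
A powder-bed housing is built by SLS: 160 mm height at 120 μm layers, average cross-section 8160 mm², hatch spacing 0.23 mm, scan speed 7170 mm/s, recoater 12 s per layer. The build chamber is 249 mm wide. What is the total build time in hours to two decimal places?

Layers = ⌈160/0.12⌉ = 1334.
Hatch length per layer = 8160 / 0.23 = 35478.3 mm.
Scan time per layer = 35478.3 / 7170, so 4.9482 s.
Time per layer = 4.9482 + 12, so 16.9482 s.
Total: 1334 × 16.9482 s = 22608.8988 s → 6.28 hours.

6.28 hours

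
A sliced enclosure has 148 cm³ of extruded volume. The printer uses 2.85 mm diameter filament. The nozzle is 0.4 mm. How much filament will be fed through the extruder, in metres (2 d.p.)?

23.20 m

Filament cross-section = π × (2.85/2)² = 6.3794 mm².
Length = 148 cm³ / 6.3794 mm² = 148000 / 6.3794 = 23199.67 mm = 23.20 m.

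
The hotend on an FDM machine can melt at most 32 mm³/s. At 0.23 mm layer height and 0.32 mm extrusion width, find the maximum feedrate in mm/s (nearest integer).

435 mm/s

Bead cross-section = 0.23 × 0.32 = 0.0736 mm².
Max speed = 32 / 0.0736 = 434.78 ≈ 435 mm/s.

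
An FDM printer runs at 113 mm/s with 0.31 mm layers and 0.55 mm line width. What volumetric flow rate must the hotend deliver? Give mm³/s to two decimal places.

19.27

Extrusion cross-section: 0.31 × 0.55 → 0.1705 mm².
Volumetric flow = 113 × 0.1705 = 19.27 mm³/s.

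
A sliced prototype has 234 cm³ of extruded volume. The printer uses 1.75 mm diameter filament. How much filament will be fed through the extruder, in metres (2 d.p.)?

97.29 m

Cross-section of 1.75 mm filament: π·(1.75/2)² = 2.4053 mm².
Length = 234 cm³ / 2.4053 mm² = 234000 / 2.4053 = 97285.16 mm = 97.29 m.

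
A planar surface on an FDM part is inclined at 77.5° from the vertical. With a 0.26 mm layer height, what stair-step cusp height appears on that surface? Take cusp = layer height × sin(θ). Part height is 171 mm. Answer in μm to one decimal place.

253.8 μm

h_c = t·sin θ = 0.26 × 0.9763 = 0.253838 mm (253.8 μm).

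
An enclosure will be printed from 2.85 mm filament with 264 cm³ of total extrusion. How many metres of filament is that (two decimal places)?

41.38 m

Filament cross-section = π × (2.85/2)² = 6.3794 mm².
Length = 264 cm³ / 6.3794 mm² = 264000 / 6.3794 = 41383.2 mm = 41.38 m.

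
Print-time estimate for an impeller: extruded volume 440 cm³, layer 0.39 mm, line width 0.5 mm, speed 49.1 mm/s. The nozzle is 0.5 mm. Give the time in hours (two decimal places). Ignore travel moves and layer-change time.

12.77 hours

Extrusion cross-section: 0.39 × 0.5 → 0.195 mm².
Toolpath length = 440 cm³ / 0.195 mm² = 440000 / 0.195 = 2256410.3 mm.
Print-move time = 2256410.3 / 49.1, so 45955.4 s.
45955.4 s = 12.77 hours.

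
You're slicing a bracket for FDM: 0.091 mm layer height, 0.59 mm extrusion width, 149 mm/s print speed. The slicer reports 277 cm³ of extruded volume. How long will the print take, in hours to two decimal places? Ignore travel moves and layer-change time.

9.62 hours

Bead cross-section = 0.091 × 0.59, so 0.05369 mm².
Path length: 277000 mm³ / 0.05369 mm² → 5159247.5 mm.
Extrusion time: 5159247.5 / 149 → 34625.8 s.
34625.8 s = 9.62 hours.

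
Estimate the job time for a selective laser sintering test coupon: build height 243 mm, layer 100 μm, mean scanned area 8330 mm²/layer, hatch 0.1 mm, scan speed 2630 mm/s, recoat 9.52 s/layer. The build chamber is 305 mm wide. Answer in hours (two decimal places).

Number of layers: 243 / 0.1 → 2430 (rounded up).
Scan path per layer = 8330 / 0.1 = 83300 mm.
Scan time per layer: 83300 / 2630 → 31.673 s.
Time per layer = 31.673 + 9.52, so 41.193 s.
Build time = 2430 × 41.193 = 100098.99 s = 27.81 hours.

27.81 hours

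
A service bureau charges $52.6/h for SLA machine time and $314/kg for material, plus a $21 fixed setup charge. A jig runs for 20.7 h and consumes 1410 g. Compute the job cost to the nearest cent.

$1552.56

Machine-time cost = 52.6 × 20.7 = $1088.82.
Material cost = 314 × 1410/1000, so $442.74.
Total = 1088.82 + 442.74 + 21 = $1552.56.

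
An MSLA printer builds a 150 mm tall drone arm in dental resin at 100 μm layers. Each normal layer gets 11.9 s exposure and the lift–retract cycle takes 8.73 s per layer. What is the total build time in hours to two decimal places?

Layer count = ceil(150 / 0.1) = 1500.
Cycle time = 11.9 + 8.73, so 20.63 s.
Build time: 1500 × 20.63 s = 30945 s, i.e. 8.60 hours.

8.60 hours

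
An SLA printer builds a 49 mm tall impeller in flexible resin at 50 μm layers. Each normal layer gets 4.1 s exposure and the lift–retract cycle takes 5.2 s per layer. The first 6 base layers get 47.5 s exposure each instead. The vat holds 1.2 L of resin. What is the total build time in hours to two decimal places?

2.60 hours

Layers = ⌈49/0.05⌉ = 980.
Base layers: 6 × (47.5 + 5.2) → 316.2 s.
Normal layers = 974 × (4.1 + 5.2), so 9058.2 s.
Total = 316.2 + 9058.2 = 9374.4 s = 2.60 hours.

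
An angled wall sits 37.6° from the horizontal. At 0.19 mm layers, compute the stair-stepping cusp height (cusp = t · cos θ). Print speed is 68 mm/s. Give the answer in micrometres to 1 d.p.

150.5 μm

Cusp = layer height × cos(37.6°) = 0.19 × 0.7923 = 0.150537 mm = 150.5 μm.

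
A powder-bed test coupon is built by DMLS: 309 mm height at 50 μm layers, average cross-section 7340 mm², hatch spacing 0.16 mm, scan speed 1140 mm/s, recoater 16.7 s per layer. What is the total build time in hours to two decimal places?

Number of layers: 309 / 0.05 → 6180 (rounded up).
Per-layer scan distance: 7340 / 0.16 → 45875 mm.
Scan time per layer: 45875 / 1140 → 40.2412 s.
Per-layer time: 40.2412 + 16.7 → 56.9412 s.
Total: 6180 × 56.9412 s = 351896.616 s → 97.75 hours.

97.75 hours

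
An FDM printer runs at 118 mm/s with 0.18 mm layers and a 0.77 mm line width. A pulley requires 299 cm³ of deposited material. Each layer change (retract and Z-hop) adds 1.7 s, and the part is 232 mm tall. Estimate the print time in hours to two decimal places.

Bead cross-section = 0.18 × 0.77 = 0.1386 mm².
Total extruded path = 299000/0.1386 = 2157287.2 mm.
Time extruding = 2157287.2 / 118, so 18282.1 s.
Layer count = ceil(232 / 0.18) = 1289.
Non-print overhead = 1289 × 1.7, so 2191.3 s.
Altogether 18282.1 + 2191.3 = 20473.4 s, i.e. 5.69 hours.

5.69 hours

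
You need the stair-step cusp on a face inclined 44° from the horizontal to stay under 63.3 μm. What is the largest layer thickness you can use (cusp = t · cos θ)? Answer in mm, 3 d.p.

0.088 mm

Layer height = cusp / cos(44°) = 0.0633 / 0.7193 = 0.088 mm.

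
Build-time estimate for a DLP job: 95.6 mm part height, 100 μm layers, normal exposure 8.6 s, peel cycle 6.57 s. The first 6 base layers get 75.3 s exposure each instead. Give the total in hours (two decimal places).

Number of layers: 95.6 / 0.1 → 956 (rounded up).
Burn-in layers: 6 × (75.3 + 6.57) → 491.22 s.
Regular layers = 950 × (8.6 + 6.57), so 14411.5 s.
Sum: 491.22 + 14411.5 = 14902.72 s → 4.14 hours.

4.14 hours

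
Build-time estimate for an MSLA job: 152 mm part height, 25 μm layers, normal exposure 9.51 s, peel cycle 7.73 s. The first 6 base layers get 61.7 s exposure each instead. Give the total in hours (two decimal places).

Layers = ⌈152/0.025⌉ = 6080.
Burn-in layers = 6 × (61.7 + 7.73), so 416.58 s.
Normal layers = 6074 × (9.51 + 7.73) = 104715.76 s.
Total = 416.58 + 104715.76 = 105132.34 s = 29.20 hours.

29.20 hours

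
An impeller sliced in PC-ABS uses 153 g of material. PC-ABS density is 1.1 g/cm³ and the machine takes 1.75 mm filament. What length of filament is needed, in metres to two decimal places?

57.83 m

Extruded volume: 153/1.1 = 139.0909 cm³ (139090.9 mm³).
A = π r² = π × 0.875² = 2.4053 mm².
Length = 139090.9 / 2.4053 = 57826.84 mm = 57.83 m.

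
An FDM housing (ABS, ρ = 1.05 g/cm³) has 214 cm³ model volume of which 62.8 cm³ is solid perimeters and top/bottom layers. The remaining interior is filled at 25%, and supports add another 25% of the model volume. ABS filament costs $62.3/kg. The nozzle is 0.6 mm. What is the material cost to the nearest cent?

Interior volume: 214 − 62.8 → 151.2 cm³.
Deposited infill = 0.25 × 151.2, so 37.8 cm³.
Support: 0.25 × 214 → 53.5 cm³.
Deposited volume = 62.8 + 37.8 + 53.5 = 154.1 cm³.
Mass = 154.1 × 1.05 = 161.805 g.
Cost = 161.805 g / 1000 × $62.3/kg = $10.08.

$10.08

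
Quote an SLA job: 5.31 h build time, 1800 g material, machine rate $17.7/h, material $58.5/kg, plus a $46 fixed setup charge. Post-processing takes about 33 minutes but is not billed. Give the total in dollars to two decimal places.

Time charge = 17.7 × 5.31, so $93.987.
Feedstock cost = 58.5 × 1800/1000, so $105.30.
Adding setup: 93.987 + 105.30 + 46 → 245.287 ≈ $245.29.

$245.29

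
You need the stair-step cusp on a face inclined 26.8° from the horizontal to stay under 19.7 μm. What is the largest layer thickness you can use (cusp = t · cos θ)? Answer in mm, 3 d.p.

0.022 mm

Layer height = cusp / cos(26.8°) = 0.0197 / 0.8926 = 0.022 mm.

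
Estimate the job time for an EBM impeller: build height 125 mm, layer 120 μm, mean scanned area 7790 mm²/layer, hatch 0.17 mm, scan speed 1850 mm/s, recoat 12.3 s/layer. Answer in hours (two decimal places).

10.73 hours

Layers = ⌈125/0.12⌉ = 1042.
Scan path per layer = 7790 / 0.17 = 45823.5 mm.
Beam time per layer = 45823.5 / 1850, so 24.7695 s.
Per-layer time = 24.7695 + 12.3, so 37.0695 s.
Build time = 1042 × 37.0695 = 38626.419 s = 10.73 hours.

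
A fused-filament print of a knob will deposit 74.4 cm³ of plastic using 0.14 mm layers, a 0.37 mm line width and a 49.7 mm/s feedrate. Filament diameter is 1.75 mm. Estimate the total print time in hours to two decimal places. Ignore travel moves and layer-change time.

8.03 hours

Bead cross-section = 0.14 × 0.37 = 0.0518 mm².
Toolpath length = 74.4 cm³ / 0.0518 mm² = 74400 / 0.0518 = 1436293.4 mm.
Print-move time = 1436293.4 / 49.7 = 28899.3 s.
Converting: 28899.3 s = 8.03 hours.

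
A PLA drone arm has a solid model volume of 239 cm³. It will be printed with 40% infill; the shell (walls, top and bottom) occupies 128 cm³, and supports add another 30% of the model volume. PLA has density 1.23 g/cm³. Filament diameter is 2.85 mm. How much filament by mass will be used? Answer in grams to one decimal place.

Volume inside the shell = 239 − 128, so 111 cm³.
Infill volume: 0.40 × 111 → 44.4 cm³.
Support = 0.30 × 239, so 71.7 cm³.
Deposited volume: 128 + 44.4 + 71.7 → 244.1 cm³.
Mass: 244.1 × 1.23 → 300.243 g.

300.2 g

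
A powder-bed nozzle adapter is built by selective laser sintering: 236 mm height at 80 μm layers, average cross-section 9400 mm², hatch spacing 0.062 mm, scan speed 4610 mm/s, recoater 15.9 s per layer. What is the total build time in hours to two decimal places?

Layers = ⌈236/0.08⌉ = 2950.
Hatch length per layer = 9400 / 0.062 = 151612.9 mm.
Laser time per layer = 151612.9 / 4610, so 32.8878 s.
Layer cycle = 32.8878 + 15.9, so 48.7878 s.
Build time = 2950 × 48.7878 = 143924.01 s = 39.98 hours.

39.98 hours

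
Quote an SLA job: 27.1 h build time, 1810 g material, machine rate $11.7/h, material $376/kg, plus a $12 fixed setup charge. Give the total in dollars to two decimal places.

Machine cost = 11.7 × 27.1, so $317.07.
Material charge: 376 × 1810/1000 → $680.56.
Total = 317.07 + 680.56 + 12 = $1009.63.

$1009.63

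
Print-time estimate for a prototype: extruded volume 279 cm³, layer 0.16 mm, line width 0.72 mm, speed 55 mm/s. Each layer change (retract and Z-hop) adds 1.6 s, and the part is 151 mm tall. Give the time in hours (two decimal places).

Line area = 0.16 × 0.72 = 0.1152 mm².
Toolpath length = 279 cm³ / 0.1152 mm² = 279000 / 0.1152 = 2421875 mm.
Print-move time = 2421875 / 55 = 44034.1 s.
Layer count = ceil(151 / 0.16) = 944.
Layer-change overhead: 944 × 1.6 → 1510.4 s.
Total = 44034.1 + 1510.4 = 45544.5 s = 12.65 hours.

12.65 hours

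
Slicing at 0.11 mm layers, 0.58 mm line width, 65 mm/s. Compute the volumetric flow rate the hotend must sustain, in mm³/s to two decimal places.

4.15

A: 0.11 × 0.58 → 0.0638 mm².
Volumetric flow = 65 × 0.0638 = 4.15 mm³/s.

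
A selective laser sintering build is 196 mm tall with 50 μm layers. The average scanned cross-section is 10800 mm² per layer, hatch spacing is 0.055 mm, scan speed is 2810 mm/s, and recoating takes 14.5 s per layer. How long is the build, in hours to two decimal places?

91.88 hours

Layers = ⌈196/0.05⌉ = 3920.
Scan path per layer = 10800 / 0.055, so 196363.6 mm.
Laser time per layer = 196363.6 / 2810 = 69.8803 s.
Layer cycle = 69.8803 + 14.5 = 84.3803 s.
3920 layers × 84.3803 s/layer = 330770.776 s, i.e. 91.88 hours.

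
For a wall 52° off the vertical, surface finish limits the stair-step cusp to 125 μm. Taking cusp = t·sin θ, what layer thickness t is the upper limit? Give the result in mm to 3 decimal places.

sin(52°) = 0.7880; t_max = 0.125/0.7880 = 0.159 mm.

0.159 mm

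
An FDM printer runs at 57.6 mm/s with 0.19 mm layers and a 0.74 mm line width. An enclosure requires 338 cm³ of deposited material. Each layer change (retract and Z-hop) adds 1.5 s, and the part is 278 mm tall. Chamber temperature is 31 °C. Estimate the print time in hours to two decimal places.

12.20 hours

Line area = 0.19 × 0.74, so 0.1406 mm².
Path length: 338000 mm³ / 0.1406 mm² → 2403982.9 mm.
Extrusion time = 2403982.9 / 57.6, so 41735.8 s.
Number of layers: 278 / 0.19 → 1464 (rounded up).
Non-print overhead: 1464 × 1.5 → 2196 s.
Altogether 41735.8 + 2196 = 43931.8 s, i.e. 12.20 hours.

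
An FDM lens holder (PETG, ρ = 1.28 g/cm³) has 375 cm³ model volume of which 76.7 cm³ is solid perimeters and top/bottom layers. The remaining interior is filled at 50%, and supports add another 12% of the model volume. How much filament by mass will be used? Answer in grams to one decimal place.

346.7 g

Infill region = 375 − 76.7 = 298.3 cm³.
Deposited infill = 0.50 × 298.3, so 149.15 cm³.
Support = 0.12 × 375, so 45 cm³.
Total printed volume: 76.7 + 149.15 + 45 → 270.85 cm³.
Mass: 270.85 × 1.28 → 346.688 g.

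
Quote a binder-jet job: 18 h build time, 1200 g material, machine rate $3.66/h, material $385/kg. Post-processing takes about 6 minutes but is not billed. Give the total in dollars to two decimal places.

Machine-time cost: 3.66 × 18 → $65.88.
Material charge = 385 × 1200/1000, so $462.00.
Total = 65.88 + 462.00 = $527.88.

$527.88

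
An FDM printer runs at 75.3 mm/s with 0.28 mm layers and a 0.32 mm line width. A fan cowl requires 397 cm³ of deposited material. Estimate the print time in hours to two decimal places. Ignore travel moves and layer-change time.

16.35 hours

Line area: 0.28 × 0.32 → 0.0896 mm².
Total extruded path = 397000/0.0896 = 4430803.6 mm.
Time extruding = 4430803.6 / 75.3, so 58842 s.
In the requested units: 58842 s = 16.35 hours.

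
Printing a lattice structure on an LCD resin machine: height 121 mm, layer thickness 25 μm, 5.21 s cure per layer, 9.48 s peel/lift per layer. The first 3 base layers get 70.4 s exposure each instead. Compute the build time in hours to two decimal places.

Number of layers: 121 / 0.025 → 4840 (rounded up).
Base layers = 3 × (70.4 + 9.48), so 239.64 s.
Regular layers: 4837 × (5.21 + 9.48) → 71055.53 s.
Total = 239.64 + 71055.53 = 71295.17 s = 19.80 hours.

19.80 hours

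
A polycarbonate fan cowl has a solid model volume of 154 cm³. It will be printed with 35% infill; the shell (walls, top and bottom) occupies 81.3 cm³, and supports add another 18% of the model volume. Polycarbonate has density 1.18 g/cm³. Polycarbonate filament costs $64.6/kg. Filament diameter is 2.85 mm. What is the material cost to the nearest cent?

$10.25

Infill region = 154 − 81.3 = 72.7 cm³.
Infill deposited = 0.35 × 72.7 = 25.445 cm³.
Support = 0.18 × 154 = 27.72 cm³.
Total printed volume = 81.3 + 25.445 + 27.72 = 134.465 cm³.
Mass: 134.465 × 1.18 → 158.6687 g.
Cost = 158.6687 g / 1000 × $64.6/kg = $10.25.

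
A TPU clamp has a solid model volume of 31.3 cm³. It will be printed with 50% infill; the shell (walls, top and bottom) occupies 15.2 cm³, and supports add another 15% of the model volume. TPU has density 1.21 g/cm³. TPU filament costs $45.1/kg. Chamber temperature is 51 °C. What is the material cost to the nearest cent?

$1.52

Volume inside the shell = 31.3 − 15.2, so 16.1 cm³.
Infill volume = 0.50 × 16.1 = 8.05 cm³.
Support = 0.15 × 31.3, so 4.695 cm³.
Deposited volume: 15.2 + 8.05 + 4.695 → 27.945 cm³.
Mass = 27.945 × 1.21, so 33.81345 g.
At $45.1/kg: 33.81345/1000 × 45.1 = $1.52.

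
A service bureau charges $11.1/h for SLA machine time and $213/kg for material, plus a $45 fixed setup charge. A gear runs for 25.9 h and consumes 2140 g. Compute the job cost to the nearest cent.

$788.31

Time charge = 11.1 × 25.9 = $287.49.
Material charge = 213 × 2140/1000 = $455.82.
Adding setup: 287.49 + 455.82 + 45 → $788.31.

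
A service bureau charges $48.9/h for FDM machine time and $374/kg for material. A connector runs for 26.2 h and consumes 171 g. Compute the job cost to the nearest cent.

Machine cost = 48.9 × 26.2 = $1281.18.
Material cost = 374 × 171/1000, so $63.954.
Job cost: 1281.18 + 63.954 = 1345.134 ≈ $1345.13.

$1345.13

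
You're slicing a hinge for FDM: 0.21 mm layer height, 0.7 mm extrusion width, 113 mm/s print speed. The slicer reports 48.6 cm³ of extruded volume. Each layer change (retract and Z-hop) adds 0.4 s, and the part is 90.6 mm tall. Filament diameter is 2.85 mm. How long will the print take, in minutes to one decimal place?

51.6 minutes

Line area = 0.21 × 0.7 = 0.147 mm².
Path length: 48600 mm³ / 0.147 mm² → 330612.2 mm.
Time extruding: 330612.2 / 113 → 2925.8 s.
Layer count = ceil(90.6 / 0.21) = 432.
Non-print overhead: 432 × 0.4 → 172.8 s.
Altogether 2925.8 + 172.8 = 3098.6 s, i.e. 51.6 minutes.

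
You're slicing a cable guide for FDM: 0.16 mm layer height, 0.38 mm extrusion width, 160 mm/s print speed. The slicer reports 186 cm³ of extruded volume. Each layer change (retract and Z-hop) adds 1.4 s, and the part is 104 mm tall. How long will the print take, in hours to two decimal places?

5.56 hours

Extrusion cross-section = 0.16 × 0.38, so 0.0608 mm².
Path length: 186000 mm³ / 0.0608 mm² → 3059210.5 mm.
Time extruding = 3059210.5 / 160 = 19120.1 s.
Layer count = ceil(104 / 0.16) = 650.
Z-hop total: 650 × 1.4 → 910 s.
Altogether 19120.1 + 910 = 20030.1 s, i.e. 5.56 hours.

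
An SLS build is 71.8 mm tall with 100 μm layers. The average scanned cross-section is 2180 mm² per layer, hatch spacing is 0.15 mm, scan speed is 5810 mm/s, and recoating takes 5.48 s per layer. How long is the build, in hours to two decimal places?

Number of layers: 71.8 / 0.1 → 718 (rounded up).
Per-layer scan distance = 2180 / 0.15 = 14533.3 mm.
Per-layer scan time: 14533.3 / 5810 → 2.5014 s.
Per-layer time: 2.5014 + 5.48 → 7.9814 s.
Build time = 718 × 7.9814 = 5730.6452 s = 1.59 hours.

1.59 hours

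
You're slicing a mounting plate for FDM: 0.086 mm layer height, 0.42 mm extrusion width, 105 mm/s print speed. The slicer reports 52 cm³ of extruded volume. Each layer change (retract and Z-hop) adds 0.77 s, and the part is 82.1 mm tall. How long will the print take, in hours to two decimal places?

4.01 hours

Bead cross-section = 0.086 × 0.42, so 0.03612 mm².
Total extruded path = 52000/0.03612 = 1439645.6 mm.
Print-move time: 1439645.6 / 105 → 13710.9 s.
Number of layers: 82.1 / 0.086 → 955 (rounded up).
Non-print overhead = 955 × 0.77, so 735.35 s.
Altogether 13710.9 + 735.35 = 14446.25 s, i.e. 4.01 hours.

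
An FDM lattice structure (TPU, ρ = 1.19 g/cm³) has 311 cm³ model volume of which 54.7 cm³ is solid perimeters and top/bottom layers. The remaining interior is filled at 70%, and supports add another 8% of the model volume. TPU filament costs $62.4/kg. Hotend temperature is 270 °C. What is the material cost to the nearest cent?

Volume inside the shell = 311 − 54.7 = 256.3 cm³.
Infill deposited = 0.70 × 256.3, so 179.41 cm³.
Support = 0.08 × 311, so 24.88 cm³.
Deposited volume = 54.7 + 179.41 + 24.88, so 258.99 cm³.
Mass = 258.99 × 1.19, so 308.1981 g.
Cost = 308.1981 g / 1000 × $62.4/kg = $19.23.

$19.23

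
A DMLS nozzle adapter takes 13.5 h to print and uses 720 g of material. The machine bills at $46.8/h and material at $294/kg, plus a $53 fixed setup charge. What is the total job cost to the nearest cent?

Machine-time cost: 46.8 × 13.5 → $631.80.
Feedstock cost: 294 × 720/1000 → $211.68.
Adding setup: 631.80 + 211.68 + 53 → $896.48.

$896.48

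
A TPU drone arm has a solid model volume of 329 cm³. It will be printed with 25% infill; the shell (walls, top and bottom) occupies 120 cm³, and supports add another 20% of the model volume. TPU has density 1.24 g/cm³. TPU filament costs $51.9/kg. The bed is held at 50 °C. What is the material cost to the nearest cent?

Volume inside the shell = 329 − 120, so 209 cm³.
Deposited infill: 0.25 × 209 → 52.25 cm³.
Support: 0.20 × 329 → 65.8 cm³.
Deposited volume = 120 + 52.25 + 65.8, so 238.05 cm³.
Mass: 238.05 × 1.24 → 295.182 g.
At $51.9/kg: 295.182/1000 × 51.9 = $15.32.

$15.32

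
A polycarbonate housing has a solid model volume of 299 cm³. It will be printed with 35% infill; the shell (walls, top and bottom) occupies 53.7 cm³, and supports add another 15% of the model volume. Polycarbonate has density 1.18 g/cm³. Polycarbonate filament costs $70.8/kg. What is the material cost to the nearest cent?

Volume inside the shell: 299 − 53.7 → 245.3 cm³.
Infill volume = 0.35 × 245.3, so 85.855 cm³.
Support = 0.15 × 299 = 44.85 cm³.
Total extruded = 53.7 + 85.855 + 44.85, so 184.405 cm³.
Mass = 184.405 × 1.18 = 217.5979 g.
At $70.8/kg: 217.5979/1000 × 70.8 = $15.41.

$15.41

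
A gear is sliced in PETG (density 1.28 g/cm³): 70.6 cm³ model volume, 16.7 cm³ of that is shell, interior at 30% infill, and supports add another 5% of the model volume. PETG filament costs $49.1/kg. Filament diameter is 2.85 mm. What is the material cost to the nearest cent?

$2.29

Infill region = 70.6 − 16.7, so 53.9 cm³.
Infill deposited = 0.30 × 53.9 = 16.17 cm³.
Support = 0.05 × 70.6, so 3.53 cm³.
Total extruded = 16.7 + 16.17 + 3.53, so 36.4 cm³.
Mass = 36.4 × 1.28, so 46.592 g.
At $49.1/kg: 46.592/1000 × 49.1 = $2.29.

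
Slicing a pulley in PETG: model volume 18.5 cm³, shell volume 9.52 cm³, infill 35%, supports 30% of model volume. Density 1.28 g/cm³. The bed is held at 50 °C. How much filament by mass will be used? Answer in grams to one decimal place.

Volume inside the shell = 18.5 − 9.52, so 8.98 cm³.
Infill deposited = 0.35 × 8.98, so 3.143 cm³.
Support = 0.30 × 18.5 = 5.55 cm³.
Deposited volume: 9.52 + 3.143 + 5.55 → 18.213 cm³.
Mass = 18.213 × 1.28 = 23.31264 g.

23.3 g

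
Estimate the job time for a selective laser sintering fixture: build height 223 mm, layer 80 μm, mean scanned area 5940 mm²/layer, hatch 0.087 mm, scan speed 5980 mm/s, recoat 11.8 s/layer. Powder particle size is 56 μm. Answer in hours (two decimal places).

17.98 hours

Layer count = ceil(223 / 0.08) = 2788.
Scan path per layer = 5940 / 0.087 = 68275.9 mm.
Laser time per layer = 68275.9 / 5980 = 11.4174 s.
Layer cycle = 11.4174 + 11.8, so 23.2174 s.
Total: 2788 × 23.2174 s = 64730.1112 s → 17.98 hours.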